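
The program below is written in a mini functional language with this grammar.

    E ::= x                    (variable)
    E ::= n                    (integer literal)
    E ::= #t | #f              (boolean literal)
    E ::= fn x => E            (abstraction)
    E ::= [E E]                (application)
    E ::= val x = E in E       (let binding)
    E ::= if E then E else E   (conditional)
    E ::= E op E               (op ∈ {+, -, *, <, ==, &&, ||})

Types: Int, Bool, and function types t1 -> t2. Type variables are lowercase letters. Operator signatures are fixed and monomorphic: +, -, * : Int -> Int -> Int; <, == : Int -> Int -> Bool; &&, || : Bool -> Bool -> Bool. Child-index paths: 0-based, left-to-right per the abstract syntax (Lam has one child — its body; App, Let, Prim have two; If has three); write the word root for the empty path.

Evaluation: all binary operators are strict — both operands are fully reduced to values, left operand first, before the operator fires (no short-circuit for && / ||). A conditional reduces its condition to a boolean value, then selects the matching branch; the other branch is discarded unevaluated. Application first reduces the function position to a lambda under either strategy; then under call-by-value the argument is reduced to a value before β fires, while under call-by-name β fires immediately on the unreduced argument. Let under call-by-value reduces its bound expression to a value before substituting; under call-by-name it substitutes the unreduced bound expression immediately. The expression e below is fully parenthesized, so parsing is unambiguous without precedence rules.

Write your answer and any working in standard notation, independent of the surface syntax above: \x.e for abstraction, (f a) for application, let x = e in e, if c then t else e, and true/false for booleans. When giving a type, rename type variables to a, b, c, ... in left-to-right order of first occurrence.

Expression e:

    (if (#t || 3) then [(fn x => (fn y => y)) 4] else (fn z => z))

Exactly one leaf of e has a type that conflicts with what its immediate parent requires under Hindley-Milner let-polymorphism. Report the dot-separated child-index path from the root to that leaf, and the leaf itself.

Answer: 0.1 : 3

Trace:
  unify Bool ~ Bool
  unify Int ~ Bool
  FAIL: mismatch Int ~ Bool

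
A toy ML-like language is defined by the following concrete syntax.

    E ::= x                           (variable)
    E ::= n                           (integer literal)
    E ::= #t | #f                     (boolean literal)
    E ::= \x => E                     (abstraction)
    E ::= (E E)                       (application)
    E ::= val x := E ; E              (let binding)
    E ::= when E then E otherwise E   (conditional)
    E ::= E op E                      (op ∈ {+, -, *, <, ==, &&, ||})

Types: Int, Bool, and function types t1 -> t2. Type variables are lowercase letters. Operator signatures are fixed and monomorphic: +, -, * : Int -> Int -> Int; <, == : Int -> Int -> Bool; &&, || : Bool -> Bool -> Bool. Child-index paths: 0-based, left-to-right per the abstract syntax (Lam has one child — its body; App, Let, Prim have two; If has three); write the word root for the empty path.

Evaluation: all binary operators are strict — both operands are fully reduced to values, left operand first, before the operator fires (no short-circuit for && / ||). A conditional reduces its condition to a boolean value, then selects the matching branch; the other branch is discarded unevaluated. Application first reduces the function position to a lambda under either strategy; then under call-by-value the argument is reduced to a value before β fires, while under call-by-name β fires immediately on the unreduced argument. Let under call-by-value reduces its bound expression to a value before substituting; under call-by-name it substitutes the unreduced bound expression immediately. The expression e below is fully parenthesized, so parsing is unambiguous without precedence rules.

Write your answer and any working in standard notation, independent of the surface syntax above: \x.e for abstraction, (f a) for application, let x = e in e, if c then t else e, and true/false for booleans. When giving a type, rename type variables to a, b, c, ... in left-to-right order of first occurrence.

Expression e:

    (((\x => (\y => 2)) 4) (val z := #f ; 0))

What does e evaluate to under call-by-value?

Trace:
step 0: (((\x.(\y.2)) 4) (let z = false in 0))
step 1: [beta@0] ((\y.2) (let z = false in 0))
step 2: [let@1] ((\y.2) 0)
step 3: [beta@root] 2

Answer: 2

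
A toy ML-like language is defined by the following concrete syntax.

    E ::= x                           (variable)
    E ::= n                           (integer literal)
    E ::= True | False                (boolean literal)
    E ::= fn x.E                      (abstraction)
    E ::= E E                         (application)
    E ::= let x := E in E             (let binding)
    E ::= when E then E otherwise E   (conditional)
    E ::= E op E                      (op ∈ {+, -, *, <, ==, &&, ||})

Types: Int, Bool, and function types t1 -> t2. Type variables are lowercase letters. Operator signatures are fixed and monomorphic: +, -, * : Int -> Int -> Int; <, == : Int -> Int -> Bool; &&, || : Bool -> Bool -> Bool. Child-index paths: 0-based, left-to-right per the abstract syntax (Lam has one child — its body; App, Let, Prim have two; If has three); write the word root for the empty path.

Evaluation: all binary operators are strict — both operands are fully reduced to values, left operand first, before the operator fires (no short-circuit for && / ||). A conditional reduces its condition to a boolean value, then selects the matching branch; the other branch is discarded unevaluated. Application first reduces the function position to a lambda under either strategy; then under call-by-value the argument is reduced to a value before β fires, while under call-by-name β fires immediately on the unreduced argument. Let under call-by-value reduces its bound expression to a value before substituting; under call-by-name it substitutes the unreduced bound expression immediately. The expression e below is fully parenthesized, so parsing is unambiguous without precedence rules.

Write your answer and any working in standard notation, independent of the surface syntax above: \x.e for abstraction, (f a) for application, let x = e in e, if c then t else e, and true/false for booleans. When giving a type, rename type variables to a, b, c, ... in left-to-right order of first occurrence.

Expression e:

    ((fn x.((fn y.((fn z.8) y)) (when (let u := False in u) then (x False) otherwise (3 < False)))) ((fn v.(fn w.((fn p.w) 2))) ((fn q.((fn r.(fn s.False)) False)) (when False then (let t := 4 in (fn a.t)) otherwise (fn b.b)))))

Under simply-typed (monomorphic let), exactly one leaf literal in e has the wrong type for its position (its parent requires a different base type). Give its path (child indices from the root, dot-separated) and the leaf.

Answer: 0.0.1.2.1 : false

Working:
\z._ : c -> Int
y : b
  unify c -> Int ~ b -> d
  unify c ~ b
  unify Int ~ d
_ _ : Int
\y._ : b -> Int
let u : Bool
u : Bool
  unify Bool ~ Bool
x : a
  unify a ~ Bool -> e
_ _ : e
  unify Int ~ Int
  unify Bool ~ Int
  FAIL: mismatch Bool ~ Int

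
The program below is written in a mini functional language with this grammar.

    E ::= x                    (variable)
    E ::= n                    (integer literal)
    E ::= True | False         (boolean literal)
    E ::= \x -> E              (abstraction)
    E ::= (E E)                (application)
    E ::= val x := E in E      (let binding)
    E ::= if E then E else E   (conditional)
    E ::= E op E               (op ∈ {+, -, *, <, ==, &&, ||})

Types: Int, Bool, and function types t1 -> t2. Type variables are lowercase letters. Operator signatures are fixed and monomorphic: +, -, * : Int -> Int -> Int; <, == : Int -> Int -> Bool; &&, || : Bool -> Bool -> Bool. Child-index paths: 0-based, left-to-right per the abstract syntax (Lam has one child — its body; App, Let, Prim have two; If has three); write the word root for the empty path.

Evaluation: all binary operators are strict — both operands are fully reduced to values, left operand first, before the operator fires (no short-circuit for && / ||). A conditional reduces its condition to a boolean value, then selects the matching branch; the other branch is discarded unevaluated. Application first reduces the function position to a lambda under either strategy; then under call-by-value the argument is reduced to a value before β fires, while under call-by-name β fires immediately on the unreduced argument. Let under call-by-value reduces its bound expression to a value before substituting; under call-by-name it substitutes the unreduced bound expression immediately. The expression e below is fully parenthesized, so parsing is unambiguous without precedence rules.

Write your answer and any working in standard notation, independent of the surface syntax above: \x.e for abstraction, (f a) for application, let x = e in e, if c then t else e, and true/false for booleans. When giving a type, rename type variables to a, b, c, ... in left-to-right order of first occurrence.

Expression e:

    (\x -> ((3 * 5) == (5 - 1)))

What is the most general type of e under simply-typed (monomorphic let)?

Answer: a -> Bool

Working:
  unify Int ~ Int
  unify Int ~ Int
  unify Int ~ Int
  unify Int ~ Int
  unify Int ~ Int
  unify Int ~ Int
\x._ : a -> Bool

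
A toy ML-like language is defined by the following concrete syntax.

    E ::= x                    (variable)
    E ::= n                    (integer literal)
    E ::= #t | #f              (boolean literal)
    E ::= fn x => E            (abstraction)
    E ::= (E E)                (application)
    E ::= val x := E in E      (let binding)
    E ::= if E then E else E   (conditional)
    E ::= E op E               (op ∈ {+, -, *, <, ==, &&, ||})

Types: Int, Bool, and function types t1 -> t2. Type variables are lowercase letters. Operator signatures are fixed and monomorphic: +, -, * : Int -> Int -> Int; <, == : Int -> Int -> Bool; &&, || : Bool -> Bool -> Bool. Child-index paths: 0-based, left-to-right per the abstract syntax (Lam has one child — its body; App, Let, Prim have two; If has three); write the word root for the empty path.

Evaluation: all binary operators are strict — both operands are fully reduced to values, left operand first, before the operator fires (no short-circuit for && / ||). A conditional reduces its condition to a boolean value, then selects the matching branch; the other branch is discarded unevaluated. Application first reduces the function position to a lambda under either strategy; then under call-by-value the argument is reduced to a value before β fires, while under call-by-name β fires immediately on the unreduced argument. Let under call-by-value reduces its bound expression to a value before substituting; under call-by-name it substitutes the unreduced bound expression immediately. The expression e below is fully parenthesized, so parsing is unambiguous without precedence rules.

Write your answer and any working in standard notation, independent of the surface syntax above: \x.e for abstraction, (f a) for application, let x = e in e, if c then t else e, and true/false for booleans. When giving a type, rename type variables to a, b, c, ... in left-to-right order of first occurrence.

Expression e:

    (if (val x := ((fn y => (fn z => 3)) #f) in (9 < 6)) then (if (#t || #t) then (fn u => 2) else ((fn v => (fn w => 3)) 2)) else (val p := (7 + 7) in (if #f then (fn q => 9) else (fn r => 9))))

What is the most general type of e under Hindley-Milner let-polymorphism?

Derivation:
\z._ : b -> Int
\y._ : a -> b -> Int
  unify a -> b -> Int ~ Bool -> c
  unify a ~ Bool
  unify b -> Int ~ c
_ _ : b -> Int
let x : forall. b -> Int
  unify Int ~ Int
  unify Int ~ Int
  unify Bool ~ Bool
  unify Bool ~ Bool
  unify Bool ~ Bool
  unify Bool ~ Bool
\u._ : d -> Int
\w._ : f -> Int
\v._ : e -> f -> Int
  unify e -> f -> Int ~ Int -> g
  unify e ~ Int
  unify f -> Int ~ g
_ _ : f -> Int
  unify d -> Int ~ f -> Int
  unify d ~ f
  unify Int ~ Int
  unify Int ~ Int
  unify Int ~ Int
let p : Int
  unify Bool ~ Bool
\q._ : h -> Int
\r._ : i -> Int
  unify h -> Int ~ i -> Int
  unify h ~ i
  unify Int ~ Int
  unify f -> Int ~ i -> Int
  unify f ~ i
  unify Int ~ Int

Answer: a -> Int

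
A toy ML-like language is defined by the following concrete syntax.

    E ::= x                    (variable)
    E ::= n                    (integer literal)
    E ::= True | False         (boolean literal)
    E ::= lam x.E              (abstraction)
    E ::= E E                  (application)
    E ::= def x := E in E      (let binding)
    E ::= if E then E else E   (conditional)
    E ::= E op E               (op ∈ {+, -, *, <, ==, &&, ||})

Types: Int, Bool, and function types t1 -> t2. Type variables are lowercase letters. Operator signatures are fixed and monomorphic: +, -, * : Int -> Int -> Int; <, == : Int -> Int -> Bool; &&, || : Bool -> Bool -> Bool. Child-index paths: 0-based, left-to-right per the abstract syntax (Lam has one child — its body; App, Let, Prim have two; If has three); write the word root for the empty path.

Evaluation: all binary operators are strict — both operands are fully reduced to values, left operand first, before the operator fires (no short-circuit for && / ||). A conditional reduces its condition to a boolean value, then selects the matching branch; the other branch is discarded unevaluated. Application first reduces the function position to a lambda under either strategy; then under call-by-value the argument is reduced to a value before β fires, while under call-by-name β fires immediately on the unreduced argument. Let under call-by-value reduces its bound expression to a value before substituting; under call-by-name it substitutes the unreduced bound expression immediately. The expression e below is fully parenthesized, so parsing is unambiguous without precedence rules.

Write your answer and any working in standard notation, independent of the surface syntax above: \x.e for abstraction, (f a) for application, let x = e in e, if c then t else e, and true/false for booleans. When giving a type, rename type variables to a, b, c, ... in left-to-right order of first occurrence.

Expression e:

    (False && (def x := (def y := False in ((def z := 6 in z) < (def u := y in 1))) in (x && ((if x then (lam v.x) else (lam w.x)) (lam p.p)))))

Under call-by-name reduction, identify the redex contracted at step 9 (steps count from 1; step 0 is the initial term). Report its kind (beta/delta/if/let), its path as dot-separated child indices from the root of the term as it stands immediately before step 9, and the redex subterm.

Working:
step 0: (false && (let x = (let y = false in ((let z = 6 in z) < (let u = y in 1))) in (x && ((if x then (\v.x) else (\w.x)) (\p.p)))))
step 1: [let@1] (false && ((let y = false in ((let z = 6 in z) < (let u = y in 1))) && ((if (let y = false in ((let z = 6 in z) < (let u = y in 1))) then (\v.(let y = false in ((let z = 6 in z) < (let u = y in 1)))) else (\w.(let y = false in ((let z = 6 in z) < (let u = y in 1))))) (\p.p))))
step 2: [let@1.0] (false && (((let z = 6 in z) < (let u = false in 1)) && ((if (let y = false in ((let z = 6 in z) < (let u = y in 1))) then (\v.(let y = false in ((let z = 6 in z) < (let u = y in 1)))) else (\w.(let y = false in ((let z = 6 in z) < (let u = y in 1))))) (\p.p))))
step 3: [let@1.0.0] (false && ((6 < (let u = false in 1)) && ((if (let y = false in ((let z = 6 in z) < (let u = y in 1))) then (\v.(let y = false in ((let z = 6 in z) < (let u = y in 1)))) else (\w.(let y = false in ((let z = 6 in z) < (let u = y in 1))))) (\p.p))))
step 4: [let@1.0.1] (false && ((6 < 1) && ((if (let y = false in ((let z = 6 in z) < (let u = y in 1))) then (\v.(let y = false in ((let z = 6 in z) < (let u = y in 1)))) else (\w.(let y = false in ((let z = 6 in z) < (let u = y in 1))))) (\p.p))))
step 5: [delta@1.0] (false && (false && ((if (let y = false in ((let z = 6 in z) < (let u = y in 1))) then (\v.(let y = false in ((let z = 6 in z) < (let u = y in 1)))) else (\w.(let y = false in ((let z = 6 in z) < (let u = y in 1))))) (\p.p))))
step 6: [let@1.1.0.0] (false && (false && ((if ((let z = 6 in z) < (let u = false in 1)) then (\v.(let y = false in ((let z = 6 in z) < (let u = y in 1)))) else (\w.(let y = false in ((let z = 6 in z) < (let u = y in 1))))) (\p.p))))
step 7: [let@1.1.0.0.0] (false && (false && ((if (6 < (let u = false in 1)) then (\v.(let y = false in ((let z = 6 in z) < (let u = y in 1)))) else (\w.(let y = false in ((let z = 6 in z) < (let u = y in 1))))) (\p.p))))
step 8: [let@1.1.0.0.1] (false && (false && ((if (6 < 1) then (\v.(let y = false in ((let z = 6 in z) < (let u = y in 1)))) else (\w.(let y = false in ((let z = 6 in z) < (let u = y in 1))))) (\p.p))))
step 9: [delta@1.1.0.0] (false && (false && ((if false then (\v.(let y = false in ((let z = 6 in z) < (let u = y in 1)))) else (\w.(let y = false in ((let z = 6 in z) < (let u = y in 1))))) (\p.p))))

Answer: delta at 1.1.0.0 : (6 < 1)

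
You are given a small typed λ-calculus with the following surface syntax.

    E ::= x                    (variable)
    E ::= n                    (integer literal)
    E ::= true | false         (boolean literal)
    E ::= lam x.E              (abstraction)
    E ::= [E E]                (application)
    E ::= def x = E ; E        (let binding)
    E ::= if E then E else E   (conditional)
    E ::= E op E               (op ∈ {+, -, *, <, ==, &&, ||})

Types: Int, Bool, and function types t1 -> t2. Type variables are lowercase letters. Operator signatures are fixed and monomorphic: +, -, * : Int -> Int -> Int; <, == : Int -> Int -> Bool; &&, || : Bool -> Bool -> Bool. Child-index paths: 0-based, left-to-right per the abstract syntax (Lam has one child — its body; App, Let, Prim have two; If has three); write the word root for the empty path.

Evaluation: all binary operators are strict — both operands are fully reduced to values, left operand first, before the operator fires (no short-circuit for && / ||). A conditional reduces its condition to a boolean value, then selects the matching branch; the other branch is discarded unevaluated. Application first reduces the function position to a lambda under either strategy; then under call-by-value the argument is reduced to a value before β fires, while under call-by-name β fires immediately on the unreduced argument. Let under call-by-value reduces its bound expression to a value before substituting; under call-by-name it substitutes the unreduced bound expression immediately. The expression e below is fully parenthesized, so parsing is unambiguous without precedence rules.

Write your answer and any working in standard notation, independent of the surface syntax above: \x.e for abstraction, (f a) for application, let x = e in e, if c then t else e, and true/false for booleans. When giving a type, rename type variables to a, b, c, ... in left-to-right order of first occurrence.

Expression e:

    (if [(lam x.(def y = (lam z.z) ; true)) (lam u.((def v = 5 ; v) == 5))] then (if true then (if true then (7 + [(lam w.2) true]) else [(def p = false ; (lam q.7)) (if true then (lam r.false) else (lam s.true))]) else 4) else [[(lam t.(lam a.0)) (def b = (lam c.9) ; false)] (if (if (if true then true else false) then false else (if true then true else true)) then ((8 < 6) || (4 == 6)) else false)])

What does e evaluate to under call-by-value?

Trace:
step 0: (if ((\x.(let y = (\z.z) in true)) (\u.((let v = 5 in v) == 5))) then (if true then (if true then (7 + ((\w.2) true)) else ((let p = false in (\q.7)) (if true then (\r.false) else (\s.true)))) else 4) else (((\t.(\a.0)) (let b = (\c.9) in false)) (if (if (if true then true else false) then false else (if true then true else true)) then ((8 < 6) || (4 == 6)) else false)))
step 1: [beta@0] (if (let y = (\z.z) in true) then (if true then (if true then (7 + ((\w.2) true)) else ((let p = false in (\q.7)) (if true then (\r.false) else (\s.true)))) else 4) else (((\t.(\a.0)) (let b = (\c.9) in false)) (if (if (if true then true else false) then false else (if true then true else true)) then ((8 < 6) || (4 == 6)) else false)))
step 2: [let@0] (if true then (if true then (if true then (7 + ((\w.2) true)) else ((let p = false in (\q.7)) (if true then (\r.false) else (\s.true)))) else 4) else (((\t.(\a.0)) (let b = (\c.9) in false)) (if (if (if true then true else false) then false else (if true then true else true)) then ((8 < 6) || (4 == 6)) else false)))
step 3: [if@root] (if true then (if true then (7 + ((\w.2) true)) else ((let p = false in (\q.7)) (if true then (\r.false) else (\s.true)))) else 4)
step 4: [if@root] (if true then (7 + ((\w.2) true)) else ((let p = false in (\q.7)) (if true then (\r.false) else (\s.true))))
step 5: [if@root] (7 + ((\w.2) true))
step 6: [beta@1] (7 + 2)
step 7: [delta@root] 9

Answer: 9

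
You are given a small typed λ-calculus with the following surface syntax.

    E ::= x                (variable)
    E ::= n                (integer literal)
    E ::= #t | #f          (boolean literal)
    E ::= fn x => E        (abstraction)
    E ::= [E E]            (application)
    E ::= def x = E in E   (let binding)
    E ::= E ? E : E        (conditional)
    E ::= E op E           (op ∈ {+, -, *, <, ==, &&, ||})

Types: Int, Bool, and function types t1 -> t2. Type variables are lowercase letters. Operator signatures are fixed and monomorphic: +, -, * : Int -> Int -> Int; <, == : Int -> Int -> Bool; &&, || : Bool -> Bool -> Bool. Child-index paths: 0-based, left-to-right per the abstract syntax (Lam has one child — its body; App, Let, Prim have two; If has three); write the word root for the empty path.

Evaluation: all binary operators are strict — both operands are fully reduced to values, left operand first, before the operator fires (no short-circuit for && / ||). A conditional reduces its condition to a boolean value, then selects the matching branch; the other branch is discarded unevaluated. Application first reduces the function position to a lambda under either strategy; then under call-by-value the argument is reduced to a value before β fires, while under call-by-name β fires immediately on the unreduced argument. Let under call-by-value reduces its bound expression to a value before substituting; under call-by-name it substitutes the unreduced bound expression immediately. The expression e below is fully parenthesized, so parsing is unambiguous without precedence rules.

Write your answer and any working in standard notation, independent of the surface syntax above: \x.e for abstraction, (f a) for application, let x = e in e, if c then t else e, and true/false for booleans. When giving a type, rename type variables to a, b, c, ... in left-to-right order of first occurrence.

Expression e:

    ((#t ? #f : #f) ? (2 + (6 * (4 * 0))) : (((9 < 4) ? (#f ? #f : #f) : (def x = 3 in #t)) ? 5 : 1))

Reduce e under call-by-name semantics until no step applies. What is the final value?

Answer: 5

Working:
step 0: (if (if true then false else false) then (2 + (6 * (4 * 0))) else (if (if (9 < 4) then (if false then false else false) else (let x = 3 in true)) then 5 else 1))
step 1: [if@0] (if false then (2 + (6 * (4 * 0))) else (if (if (9 < 4) then (if false then false else false) else (let x = 3 in true)) then 5 else 1))
step 2: [if@root] (if (if (9 < 4) then (if false then false else false) else (let x = 3 in true)) then 5 else 1)
step 3: [delta@0.0] (if (if false then (if false then false else false) else (let x = 3 in true)) then 5 else 1)
step 4: [if@0] (if (let x = 3 in true) then 5 else 1)
step 5: [let@0] (if true then 5 else 1)
step 6: [if@root] 5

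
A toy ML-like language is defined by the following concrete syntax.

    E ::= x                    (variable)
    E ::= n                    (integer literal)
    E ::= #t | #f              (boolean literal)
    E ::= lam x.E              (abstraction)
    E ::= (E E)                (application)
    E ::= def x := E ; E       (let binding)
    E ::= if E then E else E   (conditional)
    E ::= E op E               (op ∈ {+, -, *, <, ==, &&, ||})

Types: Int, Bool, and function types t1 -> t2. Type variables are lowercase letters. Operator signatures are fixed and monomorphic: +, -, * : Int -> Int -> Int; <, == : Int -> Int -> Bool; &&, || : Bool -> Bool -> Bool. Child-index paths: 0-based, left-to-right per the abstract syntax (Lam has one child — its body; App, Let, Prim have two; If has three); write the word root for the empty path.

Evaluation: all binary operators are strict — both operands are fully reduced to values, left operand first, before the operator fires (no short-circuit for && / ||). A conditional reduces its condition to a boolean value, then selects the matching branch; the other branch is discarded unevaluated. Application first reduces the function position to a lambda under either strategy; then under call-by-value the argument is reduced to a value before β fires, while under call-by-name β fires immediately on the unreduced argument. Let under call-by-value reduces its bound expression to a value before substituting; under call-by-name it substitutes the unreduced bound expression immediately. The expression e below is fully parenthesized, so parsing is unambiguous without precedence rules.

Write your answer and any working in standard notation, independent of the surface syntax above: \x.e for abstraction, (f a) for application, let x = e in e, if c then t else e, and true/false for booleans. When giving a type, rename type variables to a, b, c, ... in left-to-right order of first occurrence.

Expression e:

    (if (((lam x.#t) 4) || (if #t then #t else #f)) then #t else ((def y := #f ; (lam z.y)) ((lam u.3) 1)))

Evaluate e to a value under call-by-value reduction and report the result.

Answer: true

Working:
step 0: (if (((\x.true) 4) || (if true then true else false)) then true else ((let y = false in (\z.y)) ((\u.3) 1)))
step 1: [beta@0.0] (if (true || (if true then true else false)) then true else ((let y = false in (\z.y)) ((\u.3) 1)))
step 2: [if@0.1] (if (true || true) then true else ((let y = false in (\z.y)) ((\u.3) 1)))
step 3: [delta@0] (if true then true else ((let y = false in (\z.y)) ((\u.3) 1)))
step 4: [if@root] true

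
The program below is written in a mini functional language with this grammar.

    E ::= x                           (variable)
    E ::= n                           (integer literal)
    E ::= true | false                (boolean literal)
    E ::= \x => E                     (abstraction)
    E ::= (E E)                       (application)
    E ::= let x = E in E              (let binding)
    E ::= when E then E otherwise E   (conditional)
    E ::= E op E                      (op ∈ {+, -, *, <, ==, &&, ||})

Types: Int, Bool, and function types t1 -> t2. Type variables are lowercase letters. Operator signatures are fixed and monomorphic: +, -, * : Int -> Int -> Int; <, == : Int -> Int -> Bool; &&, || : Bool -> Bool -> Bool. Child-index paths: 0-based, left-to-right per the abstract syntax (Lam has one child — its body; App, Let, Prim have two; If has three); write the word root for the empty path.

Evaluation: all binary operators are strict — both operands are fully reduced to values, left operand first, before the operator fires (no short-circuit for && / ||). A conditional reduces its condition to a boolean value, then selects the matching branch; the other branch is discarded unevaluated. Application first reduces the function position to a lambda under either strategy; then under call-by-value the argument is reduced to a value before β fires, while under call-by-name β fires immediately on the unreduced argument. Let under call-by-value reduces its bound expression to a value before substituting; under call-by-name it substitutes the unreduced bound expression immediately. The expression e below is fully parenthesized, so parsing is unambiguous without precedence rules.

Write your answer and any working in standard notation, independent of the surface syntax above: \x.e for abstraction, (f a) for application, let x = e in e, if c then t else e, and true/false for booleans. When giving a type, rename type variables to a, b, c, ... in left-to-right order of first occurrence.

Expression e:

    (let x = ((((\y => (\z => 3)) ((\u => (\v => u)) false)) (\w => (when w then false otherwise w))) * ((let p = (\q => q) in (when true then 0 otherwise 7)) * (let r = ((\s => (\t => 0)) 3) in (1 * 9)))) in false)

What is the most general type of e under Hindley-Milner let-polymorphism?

Derivation:
\z._ : b -> Int
\y._ : a -> b -> Int
u : c
\v._ : d -> c
\u._ : c -> d -> c
  unify c -> d -> c ~ Bool -> e
  unify c ~ Bool
  unify d -> Bool ~ e
_ _ : d -> Bool
  unify a -> b -> Int ~ (d -> Bool) -> f
  unify a ~ d -> Bool
  unify b -> Int ~ f
_ _ : b -> Int
w : g
  unify g ~ Bool
w : Bool
  unify Bool ~ Bool
\w._ : Bool -> Bool
  unify b -> Int ~ (Bool -> Bool) -> h
  unify b ~ Bool -> Bool
  unify Int ~ h
_ _ : Int
  unify Int ~ Int
q : i
\q._ : i -> i
let p : forall. i -> i
  unify Bool ~ Bool
  unify Int ~ Int
  unify Int ~ Int
\t._ : k -> Int
\s._ : j -> k -> Int
  unify j -> k -> Int ~ Int -> l
  unify j ~ Int
  unify k -> Int ~ l
_ _ : k -> Int
let r : forall. k -> Int
  unify Int ~ Int
  unify Int ~ Int
  unify Int ~ Int
  unify Int ~ Int
let x : Int

Answer: Bool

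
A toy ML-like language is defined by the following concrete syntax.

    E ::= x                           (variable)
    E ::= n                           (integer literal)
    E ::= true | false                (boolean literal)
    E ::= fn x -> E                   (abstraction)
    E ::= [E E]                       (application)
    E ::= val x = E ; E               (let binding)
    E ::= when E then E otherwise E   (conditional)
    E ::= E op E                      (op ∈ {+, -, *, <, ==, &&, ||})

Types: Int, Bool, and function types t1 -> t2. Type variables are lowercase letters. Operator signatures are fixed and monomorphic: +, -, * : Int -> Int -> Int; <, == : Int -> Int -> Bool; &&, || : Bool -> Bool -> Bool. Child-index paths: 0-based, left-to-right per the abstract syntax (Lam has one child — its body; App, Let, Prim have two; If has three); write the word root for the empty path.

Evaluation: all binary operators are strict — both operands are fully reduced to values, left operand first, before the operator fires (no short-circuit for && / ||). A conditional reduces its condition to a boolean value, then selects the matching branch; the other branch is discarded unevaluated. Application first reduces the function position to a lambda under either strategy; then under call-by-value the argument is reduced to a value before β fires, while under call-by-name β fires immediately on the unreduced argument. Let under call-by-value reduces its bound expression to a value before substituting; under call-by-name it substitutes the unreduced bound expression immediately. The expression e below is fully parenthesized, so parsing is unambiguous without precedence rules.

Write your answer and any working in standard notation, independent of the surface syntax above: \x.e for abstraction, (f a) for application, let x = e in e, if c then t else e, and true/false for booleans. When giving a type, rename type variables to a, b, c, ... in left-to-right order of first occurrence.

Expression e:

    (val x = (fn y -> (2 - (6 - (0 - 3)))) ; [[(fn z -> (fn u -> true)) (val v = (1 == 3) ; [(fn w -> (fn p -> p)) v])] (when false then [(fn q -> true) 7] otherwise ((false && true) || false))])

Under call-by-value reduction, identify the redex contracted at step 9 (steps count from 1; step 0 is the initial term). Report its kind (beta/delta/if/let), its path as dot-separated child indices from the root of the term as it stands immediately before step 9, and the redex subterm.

Answer: beta at root : ((\u.true) false)

Derivation:
step 0: (let x = (\y.(2 - (6 - (0 - 3)))) in (((\z.(\u.true)) (let v = (1 == 3) in ((\w.(\p.p)) v))) (if false then ((\q.true) 7) else ((false && true) || false))))
step 1: [let@root] (((\z.(\u.true)) (let v = (1 == 3) in ((\w.(\p.p)) v))) (if false then ((\q.true) 7) else ((false && true) || false)))
step 2: [delta@0.1.0] (((\z.(\u.true)) (let v = false in ((\w.(\p.p)) v))) (if false then ((\q.true) 7) else ((false && true) || false)))
step 3: [let@0.1] (((\z.(\u.true)) ((\w.(\p.p)) false)) (if false then ((\q.true) 7) else ((false && true) || false)))
step 4: [beta@0.1] (((\z.(\u.true)) (\p.p)) (if false then ((\q.true) 7) else ((false && true) || false)))
step 5: [beta@0] ((\u.true) (if false then ((\q.true) 7) else ((false && true) || false)))
step 6: [if@1] ((\u.true) ((false && true) || false))
step 7: [delta@1.0] ((\u.true) (false || false))
step 8: [delta@1] ((\u.true) false)
step 9: [beta@root] true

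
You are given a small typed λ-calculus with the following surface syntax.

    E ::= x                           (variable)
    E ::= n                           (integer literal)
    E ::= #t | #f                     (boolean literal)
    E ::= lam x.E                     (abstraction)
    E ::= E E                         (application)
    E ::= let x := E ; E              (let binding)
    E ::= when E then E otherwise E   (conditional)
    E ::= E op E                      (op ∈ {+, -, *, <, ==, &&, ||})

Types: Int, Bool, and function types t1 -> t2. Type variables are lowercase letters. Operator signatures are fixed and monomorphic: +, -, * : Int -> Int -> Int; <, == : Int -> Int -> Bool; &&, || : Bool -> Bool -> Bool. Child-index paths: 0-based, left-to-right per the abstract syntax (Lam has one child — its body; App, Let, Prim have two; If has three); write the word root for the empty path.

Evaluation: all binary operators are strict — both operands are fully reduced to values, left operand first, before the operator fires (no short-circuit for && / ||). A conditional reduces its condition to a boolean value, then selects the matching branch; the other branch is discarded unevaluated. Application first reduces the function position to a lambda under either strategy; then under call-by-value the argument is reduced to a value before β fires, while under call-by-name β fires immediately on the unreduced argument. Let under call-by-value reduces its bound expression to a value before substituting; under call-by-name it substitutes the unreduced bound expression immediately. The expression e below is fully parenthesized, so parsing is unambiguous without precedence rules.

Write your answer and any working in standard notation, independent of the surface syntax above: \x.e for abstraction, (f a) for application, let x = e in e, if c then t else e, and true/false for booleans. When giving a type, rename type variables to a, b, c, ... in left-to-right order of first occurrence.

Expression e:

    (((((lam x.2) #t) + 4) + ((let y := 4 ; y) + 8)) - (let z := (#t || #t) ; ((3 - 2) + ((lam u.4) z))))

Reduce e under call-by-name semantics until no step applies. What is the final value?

Answer: 13

Trace:
step 0: (((((\x.2) true) + 4) + ((let y = 4 in y) + 8)) - (let z = (true || true) in ((3 - 2) + ((\u.4) z))))
step 1: [beta@0.0.0] (((2 + 4) + ((let y = 4 in y) + 8)) - (let z = (true || true) in ((3 - 2) + ((\u.4) z))))
step 2: [delta@0.0] ((6 + ((let y = 4 in y) + 8)) - (let z = (true || true) in ((3 - 2) + ((\u.4) z))))
step 3: [let@0.1.0] ((6 + (4 + 8)) - (let z = (true || true) in ((3 - 2) + ((\u.4) z))))
step 4: [delta@0.1] ((6 + 12) - (let z = (true || true) in ((3 - 2) + ((\u.4) z))))
step 5: [delta@0] (18 - (let z = (true || true) in ((3 - 2) + ((\u.4) z))))
step 6: [let@1] (18 - ((3 - 2) + ((\u.4) (true || true))))
step 7: [delta@1.0] (18 - (1 + ((\u.4) (true || true))))
step 8: [beta@1.1] (18 - (1 + 4))
step 9: [delta@1] (18 - 5)
step 10: [delta@root] 13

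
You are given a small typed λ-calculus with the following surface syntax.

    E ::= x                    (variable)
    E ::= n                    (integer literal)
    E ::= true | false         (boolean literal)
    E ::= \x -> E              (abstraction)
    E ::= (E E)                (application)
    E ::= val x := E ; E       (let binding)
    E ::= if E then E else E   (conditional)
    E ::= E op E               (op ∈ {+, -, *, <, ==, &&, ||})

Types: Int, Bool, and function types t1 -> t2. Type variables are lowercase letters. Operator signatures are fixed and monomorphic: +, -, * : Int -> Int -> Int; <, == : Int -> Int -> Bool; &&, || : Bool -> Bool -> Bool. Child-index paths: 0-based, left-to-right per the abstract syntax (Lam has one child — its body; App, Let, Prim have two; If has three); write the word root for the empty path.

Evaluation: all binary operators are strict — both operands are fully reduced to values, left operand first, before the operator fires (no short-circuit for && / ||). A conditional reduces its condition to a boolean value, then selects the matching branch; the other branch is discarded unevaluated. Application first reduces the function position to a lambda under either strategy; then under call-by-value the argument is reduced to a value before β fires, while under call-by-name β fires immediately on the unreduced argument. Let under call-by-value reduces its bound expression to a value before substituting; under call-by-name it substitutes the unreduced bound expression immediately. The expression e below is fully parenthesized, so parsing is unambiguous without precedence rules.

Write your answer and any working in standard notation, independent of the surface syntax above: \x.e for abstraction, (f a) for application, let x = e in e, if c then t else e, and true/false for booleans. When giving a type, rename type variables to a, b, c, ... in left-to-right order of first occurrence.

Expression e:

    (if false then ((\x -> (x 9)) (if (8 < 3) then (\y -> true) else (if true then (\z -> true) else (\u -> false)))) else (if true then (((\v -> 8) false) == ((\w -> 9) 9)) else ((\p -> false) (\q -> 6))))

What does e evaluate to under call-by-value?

Answer: false

Trace:
step 0: (if false then ((\x.(x 9)) (if (8 < 3) then (\y.true) else (if true then (\z.true) else (\u.false)))) else (if true then (((\v.8) false) == ((\w.9) 9)) else ((\p.false) (\q.6))))
step 1: [if@root] (if true then (((\v.8) false) == ((\w.9) 9)) else ((\p.false) (\q.6)))
step 2: [if@root] (((\v.8) false) == ((\w.9) 9))
step 3: [beta@0] (8 == ((\w.9) 9))
step 4: [beta@1] (8 == 9)
step 5: [delta@root] false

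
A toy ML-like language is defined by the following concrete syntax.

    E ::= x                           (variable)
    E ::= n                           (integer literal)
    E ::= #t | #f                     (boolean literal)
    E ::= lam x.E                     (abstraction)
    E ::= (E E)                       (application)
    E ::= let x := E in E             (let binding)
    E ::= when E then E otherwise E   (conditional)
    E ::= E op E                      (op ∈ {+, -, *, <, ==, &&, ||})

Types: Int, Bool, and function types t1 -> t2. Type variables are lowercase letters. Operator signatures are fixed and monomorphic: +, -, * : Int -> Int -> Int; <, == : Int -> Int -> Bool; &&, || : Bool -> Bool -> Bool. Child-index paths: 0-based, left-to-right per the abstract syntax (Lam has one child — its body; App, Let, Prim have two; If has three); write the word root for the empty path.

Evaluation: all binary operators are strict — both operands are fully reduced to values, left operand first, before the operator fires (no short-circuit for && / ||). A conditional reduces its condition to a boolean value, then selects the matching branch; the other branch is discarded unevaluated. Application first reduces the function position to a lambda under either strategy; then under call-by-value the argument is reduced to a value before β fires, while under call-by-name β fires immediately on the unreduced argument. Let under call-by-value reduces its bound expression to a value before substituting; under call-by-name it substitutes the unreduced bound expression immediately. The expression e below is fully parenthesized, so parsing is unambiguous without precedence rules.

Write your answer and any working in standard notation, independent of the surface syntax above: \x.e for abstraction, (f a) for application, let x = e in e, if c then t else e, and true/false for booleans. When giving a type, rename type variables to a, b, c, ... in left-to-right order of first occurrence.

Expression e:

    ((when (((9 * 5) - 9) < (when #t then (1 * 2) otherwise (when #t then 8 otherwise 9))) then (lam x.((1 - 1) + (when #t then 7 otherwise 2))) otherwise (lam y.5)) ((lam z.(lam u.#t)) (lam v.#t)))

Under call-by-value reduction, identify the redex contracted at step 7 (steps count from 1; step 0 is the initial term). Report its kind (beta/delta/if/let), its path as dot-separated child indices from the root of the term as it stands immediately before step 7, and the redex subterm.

Working:
step 0: ((if (((9 * 5) - 9) < (if true then (1 * 2) else (if true then 8 else 9))) then (\x.((1 - 1) + (if true then 7 else 2))) else (\y.5)) ((\z.(\u.true)) (\v.true)))
step 1: [delta@0.0.0.0] ((if ((45 - 9) < (if true then (1 * 2) else (if true then 8 else 9))) then (\x.((1 - 1) + (if true then 7 else 2))) else (\y.5)) ((\z.(\u.true)) (\v.true)))
step 2: [delta@0.0.0] ((if (36 < (if true then (1 * 2) else (if true then 8 else 9))) then (\x.((1 - 1) + (if true then 7 else 2))) else (\y.5)) ((\z.(\u.true)) (\v.true)))
step 3: [if@0.0.1] ((if (36 < (1 * 2)) then (\x.((1 - 1) + (if true then 7 else 2))) else (\y.5)) ((\z.(\u.true)) (\v.true)))
step 4: [delta@0.0.1] ((if (36 < 2) then (\x.((1 - 1) + (if true then 7 else 2))) else (\y.5)) ((\z.(\u.true)) (\v.true)))
step 5: [delta@0.0] ((if false then (\x.((1 - 1) + (if true then 7 else 2))) else (\y.5)) ((\z.(\u.true)) (\v.true)))
step 6: [if@0] ((\y.5) ((\z.(\u.true)) (\v.true)))
step 7: [beta@1] ((\y.5) (\u.true))

Answer: beta at 1 : ((\z.(\u.true)) (\v.true))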